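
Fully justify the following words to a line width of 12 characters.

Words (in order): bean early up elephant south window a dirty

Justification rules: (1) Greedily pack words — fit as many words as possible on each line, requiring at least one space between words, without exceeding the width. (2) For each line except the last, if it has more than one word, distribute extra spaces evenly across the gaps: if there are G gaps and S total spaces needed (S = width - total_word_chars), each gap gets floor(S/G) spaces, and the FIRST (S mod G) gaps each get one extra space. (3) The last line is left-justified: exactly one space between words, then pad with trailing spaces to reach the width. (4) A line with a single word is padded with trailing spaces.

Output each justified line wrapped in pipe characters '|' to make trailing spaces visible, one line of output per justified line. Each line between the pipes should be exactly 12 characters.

Line 1: ['bean', 'early'] (min_width=10, slack=2)
Line 2: ['up', 'elephant'] (min_width=11, slack=1)
Line 3: ['south', 'window'] (min_width=12, slack=0)
Line 4: ['a', 'dirty'] (min_width=7, slack=5)

Answer: |bean   early|
|up  elephant|
|south window|
|a dirty     |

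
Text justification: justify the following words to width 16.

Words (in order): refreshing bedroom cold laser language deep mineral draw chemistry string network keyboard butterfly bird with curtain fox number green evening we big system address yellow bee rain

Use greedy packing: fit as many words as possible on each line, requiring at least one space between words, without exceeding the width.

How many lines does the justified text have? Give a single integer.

Answer: 13

Derivation:
Line 1: ['refreshing'] (min_width=10, slack=6)
Line 2: ['bedroom', 'cold'] (min_width=12, slack=4)
Line 3: ['laser', 'language'] (min_width=14, slack=2)
Line 4: ['deep', 'mineral'] (min_width=12, slack=4)
Line 5: ['draw', 'chemistry'] (min_width=14, slack=2)
Line 6: ['string', 'network'] (min_width=14, slack=2)
Line 7: ['keyboard'] (min_width=8, slack=8)
Line 8: ['butterfly', 'bird'] (min_width=14, slack=2)
Line 9: ['with', 'curtain', 'fox'] (min_width=16, slack=0)
Line 10: ['number', 'green'] (min_width=12, slack=4)
Line 11: ['evening', 'we', 'big'] (min_width=14, slack=2)
Line 12: ['system', 'address'] (min_width=14, slack=2)
Line 13: ['yellow', 'bee', 'rain'] (min_width=15, slack=1)
Total lines: 13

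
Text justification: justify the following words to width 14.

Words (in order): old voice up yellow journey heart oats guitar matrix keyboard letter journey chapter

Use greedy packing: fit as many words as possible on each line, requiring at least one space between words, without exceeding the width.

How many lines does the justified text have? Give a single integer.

Answer: 7

Derivation:
Line 1: ['old', 'voice', 'up'] (min_width=12, slack=2)
Line 2: ['yellow', 'journey'] (min_width=14, slack=0)
Line 3: ['heart', 'oats'] (min_width=10, slack=4)
Line 4: ['guitar', 'matrix'] (min_width=13, slack=1)
Line 5: ['keyboard'] (min_width=8, slack=6)
Line 6: ['letter', 'journey'] (min_width=14, slack=0)
Line 7: ['chapter'] (min_width=7, slack=7)
Total lines: 7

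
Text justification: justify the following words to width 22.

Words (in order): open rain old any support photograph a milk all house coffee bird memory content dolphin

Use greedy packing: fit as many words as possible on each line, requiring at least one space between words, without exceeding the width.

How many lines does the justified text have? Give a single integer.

Line 1: ['open', 'rain', 'old', 'any'] (min_width=17, slack=5)
Line 2: ['support', 'photograph', 'a'] (min_width=20, slack=2)
Line 3: ['milk', 'all', 'house', 'coffee'] (min_width=21, slack=1)
Line 4: ['bird', 'memory', 'content'] (min_width=19, slack=3)
Line 5: ['dolphin'] (min_width=7, slack=15)
Total lines: 5

Answer: 5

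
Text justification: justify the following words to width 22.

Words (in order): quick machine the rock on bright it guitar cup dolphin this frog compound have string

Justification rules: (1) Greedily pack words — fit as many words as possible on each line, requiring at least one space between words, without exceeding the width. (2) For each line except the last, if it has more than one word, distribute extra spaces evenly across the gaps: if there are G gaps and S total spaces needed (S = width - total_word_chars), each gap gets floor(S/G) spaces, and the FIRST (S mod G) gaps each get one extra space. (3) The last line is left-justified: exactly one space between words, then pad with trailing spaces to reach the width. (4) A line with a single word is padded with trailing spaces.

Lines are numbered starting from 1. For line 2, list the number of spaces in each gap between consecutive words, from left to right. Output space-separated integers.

Line 1: ['quick', 'machine', 'the', 'rock'] (min_width=22, slack=0)
Line 2: ['on', 'bright', 'it', 'guitar'] (min_width=19, slack=3)
Line 3: ['cup', 'dolphin', 'this', 'frog'] (min_width=21, slack=1)
Line 4: ['compound', 'have', 'string'] (min_width=20, slack=2)

Answer: 2 2 2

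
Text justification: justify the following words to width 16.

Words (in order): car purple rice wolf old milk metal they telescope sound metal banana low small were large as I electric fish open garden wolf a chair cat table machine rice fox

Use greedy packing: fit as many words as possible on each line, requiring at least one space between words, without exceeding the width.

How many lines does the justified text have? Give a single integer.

Line 1: ['car', 'purple', 'rice'] (min_width=15, slack=1)
Line 2: ['wolf', 'old', 'milk'] (min_width=13, slack=3)
Line 3: ['metal', 'they'] (min_width=10, slack=6)
Line 4: ['telescope', 'sound'] (min_width=15, slack=1)
Line 5: ['metal', 'banana', 'low'] (min_width=16, slack=0)
Line 6: ['small', 'were', 'large'] (min_width=16, slack=0)
Line 7: ['as', 'I', 'electric'] (min_width=13, slack=3)
Line 8: ['fish', 'open', 'garden'] (min_width=16, slack=0)
Line 9: ['wolf', 'a', 'chair', 'cat'] (min_width=16, slack=0)
Line 10: ['table', 'machine'] (min_width=13, slack=3)
Line 11: ['rice', 'fox'] (min_width=8, slack=8)
Total lines: 11

Answer: 11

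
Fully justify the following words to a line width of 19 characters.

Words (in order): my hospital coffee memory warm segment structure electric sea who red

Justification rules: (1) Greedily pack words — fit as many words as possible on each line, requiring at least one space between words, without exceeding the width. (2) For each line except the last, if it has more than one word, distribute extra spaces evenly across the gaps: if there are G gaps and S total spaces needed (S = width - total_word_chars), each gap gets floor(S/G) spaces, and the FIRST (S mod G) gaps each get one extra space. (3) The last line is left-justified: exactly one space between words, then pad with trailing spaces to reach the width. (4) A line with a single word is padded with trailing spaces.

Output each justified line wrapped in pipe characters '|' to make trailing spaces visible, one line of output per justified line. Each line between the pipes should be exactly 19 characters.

Answer: |my  hospital coffee|
|memory warm segment|
|structure  electric|
|sea who red        |

Derivation:
Line 1: ['my', 'hospital', 'coffee'] (min_width=18, slack=1)
Line 2: ['memory', 'warm', 'segment'] (min_width=19, slack=0)
Line 3: ['structure', 'electric'] (min_width=18, slack=1)
Line 4: ['sea', 'who', 'red'] (min_width=11, slack=8)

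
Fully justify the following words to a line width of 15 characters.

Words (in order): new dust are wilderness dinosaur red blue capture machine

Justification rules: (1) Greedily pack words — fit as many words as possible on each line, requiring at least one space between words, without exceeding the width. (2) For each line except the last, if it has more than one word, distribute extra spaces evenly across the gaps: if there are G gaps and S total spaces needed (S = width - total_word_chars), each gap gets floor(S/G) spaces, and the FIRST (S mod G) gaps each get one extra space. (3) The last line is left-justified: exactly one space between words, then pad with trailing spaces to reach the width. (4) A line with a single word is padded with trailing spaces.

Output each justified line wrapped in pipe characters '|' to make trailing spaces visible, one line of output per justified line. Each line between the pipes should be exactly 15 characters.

Answer: |new   dust  are|
|wilderness     |
|dinosaur    red|
|blue    capture|
|machine        |

Derivation:
Line 1: ['new', 'dust', 'are'] (min_width=12, slack=3)
Line 2: ['wilderness'] (min_width=10, slack=5)
Line 3: ['dinosaur', 'red'] (min_width=12, slack=3)
Line 4: ['blue', 'capture'] (min_width=12, slack=3)
Line 5: ['machine'] (min_width=7, slack=8)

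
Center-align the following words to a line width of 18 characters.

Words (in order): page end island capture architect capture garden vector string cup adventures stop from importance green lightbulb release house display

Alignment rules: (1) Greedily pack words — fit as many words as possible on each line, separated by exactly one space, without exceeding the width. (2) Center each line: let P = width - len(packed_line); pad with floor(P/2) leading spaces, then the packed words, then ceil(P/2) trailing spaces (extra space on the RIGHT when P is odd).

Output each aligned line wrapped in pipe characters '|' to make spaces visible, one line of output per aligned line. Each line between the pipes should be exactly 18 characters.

Line 1: ['page', 'end', 'island'] (min_width=15, slack=3)
Line 2: ['capture', 'architect'] (min_width=17, slack=1)
Line 3: ['capture', 'garden'] (min_width=14, slack=4)
Line 4: ['vector', 'string', 'cup'] (min_width=17, slack=1)
Line 5: ['adventures', 'stop'] (min_width=15, slack=3)
Line 6: ['from', 'importance'] (min_width=15, slack=3)
Line 7: ['green', 'lightbulb'] (min_width=15, slack=3)
Line 8: ['release', 'house'] (min_width=13, slack=5)
Line 9: ['display'] (min_width=7, slack=11)

Answer: | page end island  |
|capture architect |
|  capture garden  |
|vector string cup |
| adventures stop  |
| from importance  |
| green lightbulb  |
|  release house   |
|     display      |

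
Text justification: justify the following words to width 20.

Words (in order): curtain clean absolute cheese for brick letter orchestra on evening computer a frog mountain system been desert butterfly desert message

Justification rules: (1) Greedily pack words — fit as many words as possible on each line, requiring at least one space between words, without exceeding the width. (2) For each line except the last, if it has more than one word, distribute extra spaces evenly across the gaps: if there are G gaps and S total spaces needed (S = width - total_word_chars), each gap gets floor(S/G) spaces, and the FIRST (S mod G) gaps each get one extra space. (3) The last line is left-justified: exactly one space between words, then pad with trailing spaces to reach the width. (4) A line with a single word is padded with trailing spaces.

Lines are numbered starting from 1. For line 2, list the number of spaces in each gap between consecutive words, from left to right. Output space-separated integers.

Answer: 2 1

Derivation:
Line 1: ['curtain', 'clean'] (min_width=13, slack=7)
Line 2: ['absolute', 'cheese', 'for'] (min_width=19, slack=1)
Line 3: ['brick', 'letter'] (min_width=12, slack=8)
Line 4: ['orchestra', 'on', 'evening'] (min_width=20, slack=0)
Line 5: ['computer', 'a', 'frog'] (min_width=15, slack=5)
Line 6: ['mountain', 'system', 'been'] (min_width=20, slack=0)
Line 7: ['desert', 'butterfly'] (min_width=16, slack=4)
Line 8: ['desert', 'message'] (min_width=14, slack=6)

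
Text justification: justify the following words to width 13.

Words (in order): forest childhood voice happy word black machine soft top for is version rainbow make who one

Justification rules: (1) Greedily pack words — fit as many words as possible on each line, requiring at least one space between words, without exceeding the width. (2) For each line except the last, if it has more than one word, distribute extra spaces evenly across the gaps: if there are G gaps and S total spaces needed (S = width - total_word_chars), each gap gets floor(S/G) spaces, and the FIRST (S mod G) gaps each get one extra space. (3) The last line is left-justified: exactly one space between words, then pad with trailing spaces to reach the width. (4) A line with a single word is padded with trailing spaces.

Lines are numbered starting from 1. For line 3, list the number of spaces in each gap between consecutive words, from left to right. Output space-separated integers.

Answer: 3

Derivation:
Line 1: ['forest'] (min_width=6, slack=7)
Line 2: ['childhood'] (min_width=9, slack=4)
Line 3: ['voice', 'happy'] (min_width=11, slack=2)
Line 4: ['word', 'black'] (min_width=10, slack=3)
Line 5: ['machine', 'soft'] (min_width=12, slack=1)
Line 6: ['top', 'for', 'is'] (min_width=10, slack=3)
Line 7: ['version'] (min_width=7, slack=6)
Line 8: ['rainbow', 'make'] (min_width=12, slack=1)
Line 9: ['who', 'one'] (min_width=7, slack=6)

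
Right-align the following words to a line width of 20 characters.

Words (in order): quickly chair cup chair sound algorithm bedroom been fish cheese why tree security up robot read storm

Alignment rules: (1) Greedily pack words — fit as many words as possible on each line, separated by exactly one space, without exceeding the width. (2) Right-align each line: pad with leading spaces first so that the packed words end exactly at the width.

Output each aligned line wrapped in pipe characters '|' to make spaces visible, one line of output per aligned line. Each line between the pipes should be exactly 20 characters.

Answer: |   quickly chair cup|
|         chair sound|
|   algorithm bedroom|
|been fish cheese why|
|    tree security up|
|    robot read storm|

Derivation:
Line 1: ['quickly', 'chair', 'cup'] (min_width=17, slack=3)
Line 2: ['chair', 'sound'] (min_width=11, slack=9)
Line 3: ['algorithm', 'bedroom'] (min_width=17, slack=3)
Line 4: ['been', 'fish', 'cheese', 'why'] (min_width=20, slack=0)
Line 5: ['tree', 'security', 'up'] (min_width=16, slack=4)
Line 6: ['robot', 'read', 'storm'] (min_width=16, slack=4)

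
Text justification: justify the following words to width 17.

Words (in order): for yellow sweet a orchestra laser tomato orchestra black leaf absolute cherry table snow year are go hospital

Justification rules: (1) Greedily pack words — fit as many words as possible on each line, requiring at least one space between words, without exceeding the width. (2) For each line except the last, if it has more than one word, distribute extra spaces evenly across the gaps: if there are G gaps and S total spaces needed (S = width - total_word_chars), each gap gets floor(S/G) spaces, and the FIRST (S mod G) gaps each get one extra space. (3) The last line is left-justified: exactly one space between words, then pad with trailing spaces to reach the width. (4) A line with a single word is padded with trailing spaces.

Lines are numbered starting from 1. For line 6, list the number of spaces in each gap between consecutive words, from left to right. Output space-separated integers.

Answer: 2 2

Derivation:
Line 1: ['for', 'yellow', 'sweet'] (min_width=16, slack=1)
Line 2: ['a', 'orchestra', 'laser'] (min_width=17, slack=0)
Line 3: ['tomato', 'orchestra'] (min_width=16, slack=1)
Line 4: ['black', 'leaf'] (min_width=10, slack=7)
Line 5: ['absolute', 'cherry'] (min_width=15, slack=2)
Line 6: ['table', 'snow', 'year'] (min_width=15, slack=2)
Line 7: ['are', 'go', 'hospital'] (min_width=15, slack=2)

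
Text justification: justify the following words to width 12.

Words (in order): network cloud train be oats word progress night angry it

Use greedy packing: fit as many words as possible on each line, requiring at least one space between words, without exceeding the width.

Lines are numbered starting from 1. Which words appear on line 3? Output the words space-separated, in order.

Line 1: ['network'] (min_width=7, slack=5)
Line 2: ['cloud', 'train'] (min_width=11, slack=1)
Line 3: ['be', 'oats', 'word'] (min_width=12, slack=0)
Line 4: ['progress'] (min_width=8, slack=4)
Line 5: ['night', 'angry'] (min_width=11, slack=1)
Line 6: ['it'] (min_width=2, slack=10)

Answer: be oats word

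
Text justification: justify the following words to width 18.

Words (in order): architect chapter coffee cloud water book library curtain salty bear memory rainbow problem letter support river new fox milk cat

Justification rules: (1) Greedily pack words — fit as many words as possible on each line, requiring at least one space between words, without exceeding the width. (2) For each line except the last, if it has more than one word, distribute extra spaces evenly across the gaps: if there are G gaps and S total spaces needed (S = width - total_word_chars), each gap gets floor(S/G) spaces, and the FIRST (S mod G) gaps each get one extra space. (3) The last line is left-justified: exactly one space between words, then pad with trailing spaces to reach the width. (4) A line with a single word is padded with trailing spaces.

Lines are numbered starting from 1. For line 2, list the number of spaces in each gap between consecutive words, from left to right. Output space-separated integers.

Answer: 1 1

Derivation:
Line 1: ['architect', 'chapter'] (min_width=17, slack=1)
Line 2: ['coffee', 'cloud', 'water'] (min_width=18, slack=0)
Line 3: ['book', 'library'] (min_width=12, slack=6)
Line 4: ['curtain', 'salty', 'bear'] (min_width=18, slack=0)
Line 5: ['memory', 'rainbow'] (min_width=14, slack=4)
Line 6: ['problem', 'letter'] (min_width=14, slack=4)
Line 7: ['support', 'river', 'new'] (min_width=17, slack=1)
Line 8: ['fox', 'milk', 'cat'] (min_width=12, slack=6)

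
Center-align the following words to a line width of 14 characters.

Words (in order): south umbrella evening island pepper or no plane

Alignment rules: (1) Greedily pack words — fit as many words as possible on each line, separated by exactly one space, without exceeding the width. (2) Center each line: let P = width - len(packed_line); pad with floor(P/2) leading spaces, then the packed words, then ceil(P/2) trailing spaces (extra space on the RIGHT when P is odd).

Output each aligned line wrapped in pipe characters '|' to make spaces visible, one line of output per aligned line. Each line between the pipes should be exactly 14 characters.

Answer: |south umbrella|
|evening island|
| pepper or no |
|    plane     |

Derivation:
Line 1: ['south', 'umbrella'] (min_width=14, slack=0)
Line 2: ['evening', 'island'] (min_width=14, slack=0)
Line 3: ['pepper', 'or', 'no'] (min_width=12, slack=2)
Line 4: ['plane'] (min_width=5, slack=9)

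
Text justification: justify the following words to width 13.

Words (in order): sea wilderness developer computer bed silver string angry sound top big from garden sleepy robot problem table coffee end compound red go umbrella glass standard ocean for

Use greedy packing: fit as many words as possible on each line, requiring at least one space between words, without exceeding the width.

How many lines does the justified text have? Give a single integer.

Answer: 16

Derivation:
Line 1: ['sea'] (min_width=3, slack=10)
Line 2: ['wilderness'] (min_width=10, slack=3)
Line 3: ['developer'] (min_width=9, slack=4)
Line 4: ['computer', 'bed'] (min_width=12, slack=1)
Line 5: ['silver', 'string'] (min_width=13, slack=0)
Line 6: ['angry', 'sound'] (min_width=11, slack=2)
Line 7: ['top', 'big', 'from'] (min_width=12, slack=1)
Line 8: ['garden', 'sleepy'] (min_width=13, slack=0)
Line 9: ['robot', 'problem'] (min_width=13, slack=0)
Line 10: ['table', 'coffee'] (min_width=12, slack=1)
Line 11: ['end', 'compound'] (min_width=12, slack=1)
Line 12: ['red', 'go'] (min_width=6, slack=7)
Line 13: ['umbrella'] (min_width=8, slack=5)
Line 14: ['glass'] (min_width=5, slack=8)
Line 15: ['standard'] (min_width=8, slack=5)
Line 16: ['ocean', 'for'] (min_width=9, slack=4)
Total lines: 16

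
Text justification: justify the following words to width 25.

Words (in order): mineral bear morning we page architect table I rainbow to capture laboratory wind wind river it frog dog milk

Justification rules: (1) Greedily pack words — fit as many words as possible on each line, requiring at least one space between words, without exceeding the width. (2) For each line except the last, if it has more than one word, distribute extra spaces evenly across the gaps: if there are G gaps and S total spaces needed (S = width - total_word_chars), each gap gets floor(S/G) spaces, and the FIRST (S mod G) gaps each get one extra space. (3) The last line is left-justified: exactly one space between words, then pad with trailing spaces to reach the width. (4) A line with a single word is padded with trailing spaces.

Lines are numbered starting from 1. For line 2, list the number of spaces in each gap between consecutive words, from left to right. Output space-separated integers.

Line 1: ['mineral', 'bear', 'morning', 'we'] (min_width=23, slack=2)
Line 2: ['page', 'architect', 'table', 'I'] (min_width=22, slack=3)
Line 3: ['rainbow', 'to', 'capture'] (min_width=18, slack=7)
Line 4: ['laboratory', 'wind', 'wind'] (min_width=20, slack=5)
Line 5: ['river', 'it', 'frog', 'dog', 'milk'] (min_width=22, slack=3)

Answer: 2 2 2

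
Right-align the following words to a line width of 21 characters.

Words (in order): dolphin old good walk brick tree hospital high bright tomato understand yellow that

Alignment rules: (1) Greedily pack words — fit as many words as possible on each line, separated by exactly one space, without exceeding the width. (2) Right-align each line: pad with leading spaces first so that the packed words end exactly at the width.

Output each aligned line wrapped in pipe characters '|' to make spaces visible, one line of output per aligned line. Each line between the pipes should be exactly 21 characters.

Line 1: ['dolphin', 'old', 'good', 'walk'] (min_width=21, slack=0)
Line 2: ['brick', 'tree', 'hospital'] (min_width=19, slack=2)
Line 3: ['high', 'bright', 'tomato'] (min_width=18, slack=3)
Line 4: ['understand', 'yellow'] (min_width=17, slack=4)
Line 5: ['that'] (min_width=4, slack=17)

Answer: |dolphin old good walk|
|  brick tree hospital|
|   high bright tomato|
|    understand yellow|
|                 that|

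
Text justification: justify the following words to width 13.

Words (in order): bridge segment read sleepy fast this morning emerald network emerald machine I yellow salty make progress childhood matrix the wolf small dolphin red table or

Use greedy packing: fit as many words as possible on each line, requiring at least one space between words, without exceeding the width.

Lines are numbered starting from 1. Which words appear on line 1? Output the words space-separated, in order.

Answer: bridge

Derivation:
Line 1: ['bridge'] (min_width=6, slack=7)
Line 2: ['segment', 'read'] (min_width=12, slack=1)
Line 3: ['sleepy', 'fast'] (min_width=11, slack=2)
Line 4: ['this', 'morning'] (min_width=12, slack=1)
Line 5: ['emerald'] (min_width=7, slack=6)
Line 6: ['network'] (min_width=7, slack=6)
Line 7: ['emerald'] (min_width=7, slack=6)
Line 8: ['machine', 'I'] (min_width=9, slack=4)
Line 9: ['yellow', 'salty'] (min_width=12, slack=1)
Line 10: ['make', 'progress'] (min_width=13, slack=0)
Line 11: ['childhood'] (min_width=9, slack=4)
Line 12: ['matrix', 'the'] (min_width=10, slack=3)
Line 13: ['wolf', 'small'] (min_width=10, slack=3)
Line 14: ['dolphin', 'red'] (min_width=11, slack=2)
Line 15: ['table', 'or'] (min_width=8, slack=5)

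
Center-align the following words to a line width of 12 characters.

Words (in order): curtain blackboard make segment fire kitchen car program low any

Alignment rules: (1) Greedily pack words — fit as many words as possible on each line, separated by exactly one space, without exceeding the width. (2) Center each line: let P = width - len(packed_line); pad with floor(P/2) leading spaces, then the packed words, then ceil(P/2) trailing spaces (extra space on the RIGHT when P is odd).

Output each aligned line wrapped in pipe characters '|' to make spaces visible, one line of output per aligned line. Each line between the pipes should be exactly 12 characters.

Line 1: ['curtain'] (min_width=7, slack=5)
Line 2: ['blackboard'] (min_width=10, slack=2)
Line 3: ['make', 'segment'] (min_width=12, slack=0)
Line 4: ['fire', 'kitchen'] (min_width=12, slack=0)
Line 5: ['car', 'program'] (min_width=11, slack=1)
Line 6: ['low', 'any'] (min_width=7, slack=5)

Answer: |  curtain   |
| blackboard |
|make segment|
|fire kitchen|
|car program |
|  low any   |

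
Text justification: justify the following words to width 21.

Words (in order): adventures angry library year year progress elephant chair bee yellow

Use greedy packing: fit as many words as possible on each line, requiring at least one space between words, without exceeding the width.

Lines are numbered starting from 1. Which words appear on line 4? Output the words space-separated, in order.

Answer: chair bee yellow

Derivation:
Line 1: ['adventures', 'angry'] (min_width=16, slack=5)
Line 2: ['library', 'year', 'year'] (min_width=17, slack=4)
Line 3: ['progress', 'elephant'] (min_width=17, slack=4)
Line 4: ['chair', 'bee', 'yellow'] (min_width=16, slack=5)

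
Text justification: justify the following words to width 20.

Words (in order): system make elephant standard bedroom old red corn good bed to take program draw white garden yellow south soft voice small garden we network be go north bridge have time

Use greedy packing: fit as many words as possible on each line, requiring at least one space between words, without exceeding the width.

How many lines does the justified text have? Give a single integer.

Line 1: ['system', 'make', 'elephant'] (min_width=20, slack=0)
Line 2: ['standard', 'bedroom', 'old'] (min_width=20, slack=0)
Line 3: ['red', 'corn', 'good', 'bed', 'to'] (min_width=20, slack=0)
Line 4: ['take', 'program', 'draw'] (min_width=17, slack=3)
Line 5: ['white', 'garden', 'yellow'] (min_width=19, slack=1)
Line 6: ['south', 'soft', 'voice'] (min_width=16, slack=4)
Line 7: ['small', 'garden', 'we'] (min_width=15, slack=5)
Line 8: ['network', 'be', 'go', 'north'] (min_width=19, slack=1)
Line 9: ['bridge', 'have', 'time'] (min_width=16, slack=4)
Total lines: 9

Answer: 9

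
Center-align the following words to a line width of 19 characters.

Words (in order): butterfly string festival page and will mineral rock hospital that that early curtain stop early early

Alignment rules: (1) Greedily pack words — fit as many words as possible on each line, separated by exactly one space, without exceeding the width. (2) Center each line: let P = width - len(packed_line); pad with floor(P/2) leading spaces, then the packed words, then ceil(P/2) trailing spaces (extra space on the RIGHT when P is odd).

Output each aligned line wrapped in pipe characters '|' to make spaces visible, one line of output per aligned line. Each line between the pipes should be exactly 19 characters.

Answer: | butterfly string  |
| festival page and |
| will mineral rock |
|hospital that that |
|early curtain stop |
|    early early    |

Derivation:
Line 1: ['butterfly', 'string'] (min_width=16, slack=3)
Line 2: ['festival', 'page', 'and'] (min_width=17, slack=2)
Line 3: ['will', 'mineral', 'rock'] (min_width=17, slack=2)
Line 4: ['hospital', 'that', 'that'] (min_width=18, slack=1)
Line 5: ['early', 'curtain', 'stop'] (min_width=18, slack=1)
Line 6: ['early', 'early'] (min_width=11, slack=8)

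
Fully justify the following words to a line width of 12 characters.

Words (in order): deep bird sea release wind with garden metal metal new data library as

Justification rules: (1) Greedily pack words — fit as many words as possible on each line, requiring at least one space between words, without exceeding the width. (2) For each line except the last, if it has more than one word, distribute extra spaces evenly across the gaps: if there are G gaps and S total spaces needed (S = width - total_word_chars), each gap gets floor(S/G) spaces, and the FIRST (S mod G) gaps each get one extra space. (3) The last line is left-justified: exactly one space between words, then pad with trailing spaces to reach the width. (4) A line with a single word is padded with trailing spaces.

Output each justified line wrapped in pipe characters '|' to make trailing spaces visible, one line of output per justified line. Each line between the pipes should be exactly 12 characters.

Answer: |deep    bird|
|sea  release|
|wind    with|
|garden metal|
|metal    new|
|data library|
|as          |

Derivation:
Line 1: ['deep', 'bird'] (min_width=9, slack=3)
Line 2: ['sea', 'release'] (min_width=11, slack=1)
Line 3: ['wind', 'with'] (min_width=9, slack=3)
Line 4: ['garden', 'metal'] (min_width=12, slack=0)
Line 5: ['metal', 'new'] (min_width=9, slack=3)
Line 6: ['data', 'library'] (min_width=12, slack=0)
Line 7: ['as'] (min_width=2, slack=10)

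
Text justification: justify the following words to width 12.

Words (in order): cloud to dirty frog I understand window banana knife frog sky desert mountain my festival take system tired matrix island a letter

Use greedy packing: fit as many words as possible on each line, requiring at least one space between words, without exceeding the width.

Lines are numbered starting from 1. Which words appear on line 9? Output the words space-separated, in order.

Answer: festival

Derivation:
Line 1: ['cloud', 'to'] (min_width=8, slack=4)
Line 2: ['dirty', 'frog', 'I'] (min_width=12, slack=0)
Line 3: ['understand'] (min_width=10, slack=2)
Line 4: ['window'] (min_width=6, slack=6)
Line 5: ['banana', 'knife'] (min_width=12, slack=0)
Line 6: ['frog', 'sky'] (min_width=8, slack=4)
Line 7: ['desert'] (min_width=6, slack=6)
Line 8: ['mountain', 'my'] (min_width=11, slack=1)
Line 9: ['festival'] (min_width=8, slack=4)
Line 10: ['take', 'system'] (min_width=11, slack=1)
Line 11: ['tired', 'matrix'] (min_width=12, slack=0)
Line 12: ['island', 'a'] (min_width=8, slack=4)
Line 13: ['letter'] (min_width=6, slack=6)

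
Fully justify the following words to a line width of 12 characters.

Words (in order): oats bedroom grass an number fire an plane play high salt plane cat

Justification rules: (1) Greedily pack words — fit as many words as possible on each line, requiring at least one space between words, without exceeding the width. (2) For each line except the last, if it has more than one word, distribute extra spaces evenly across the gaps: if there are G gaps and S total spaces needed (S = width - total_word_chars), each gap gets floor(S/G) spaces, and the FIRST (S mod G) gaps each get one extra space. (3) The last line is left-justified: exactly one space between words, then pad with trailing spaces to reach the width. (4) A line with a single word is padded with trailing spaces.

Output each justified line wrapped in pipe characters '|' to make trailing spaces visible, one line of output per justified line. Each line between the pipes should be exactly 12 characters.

Answer: |oats bedroom|
|grass     an|
|number  fire|
|an     plane|
|play    high|
|salt   plane|
|cat         |

Derivation:
Line 1: ['oats', 'bedroom'] (min_width=12, slack=0)
Line 2: ['grass', 'an'] (min_width=8, slack=4)
Line 3: ['number', 'fire'] (min_width=11, slack=1)
Line 4: ['an', 'plane'] (min_width=8, slack=4)
Line 5: ['play', 'high'] (min_width=9, slack=3)
Line 6: ['salt', 'plane'] (min_width=10, slack=2)
Line 7: ['cat'] (min_width=3, slack=9)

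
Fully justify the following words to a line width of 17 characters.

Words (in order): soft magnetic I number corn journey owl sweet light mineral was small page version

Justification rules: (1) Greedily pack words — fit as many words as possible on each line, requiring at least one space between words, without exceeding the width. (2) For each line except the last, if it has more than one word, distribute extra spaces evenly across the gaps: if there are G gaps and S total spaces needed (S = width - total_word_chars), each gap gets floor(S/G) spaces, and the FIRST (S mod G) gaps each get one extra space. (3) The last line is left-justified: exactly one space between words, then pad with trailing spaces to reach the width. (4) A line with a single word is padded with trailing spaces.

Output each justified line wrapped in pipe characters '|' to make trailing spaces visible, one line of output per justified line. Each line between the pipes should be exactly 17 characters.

Answer: |soft  magnetic  I|
|number       corn|
|journey owl sweet|
|light mineral was|
|small        page|
|version          |

Derivation:
Line 1: ['soft', 'magnetic', 'I'] (min_width=15, slack=2)
Line 2: ['number', 'corn'] (min_width=11, slack=6)
Line 3: ['journey', 'owl', 'sweet'] (min_width=17, slack=0)
Line 4: ['light', 'mineral', 'was'] (min_width=17, slack=0)
Line 5: ['small', 'page'] (min_width=10, slack=7)
Line 6: ['version'] (min_width=7, slack=10)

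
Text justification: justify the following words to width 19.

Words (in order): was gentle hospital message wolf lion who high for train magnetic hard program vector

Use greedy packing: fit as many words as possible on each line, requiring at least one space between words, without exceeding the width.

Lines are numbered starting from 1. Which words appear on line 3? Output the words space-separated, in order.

Line 1: ['was', 'gentle', 'hospital'] (min_width=19, slack=0)
Line 2: ['message', 'wolf', 'lion'] (min_width=17, slack=2)
Line 3: ['who', 'high', 'for', 'train'] (min_width=18, slack=1)
Line 4: ['magnetic', 'hard'] (min_width=13, slack=6)
Line 5: ['program', 'vector'] (min_width=14, slack=5)

Answer: who high for train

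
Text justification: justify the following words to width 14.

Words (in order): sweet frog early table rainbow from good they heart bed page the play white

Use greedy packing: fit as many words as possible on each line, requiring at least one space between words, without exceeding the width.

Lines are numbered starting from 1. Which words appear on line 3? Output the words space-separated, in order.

Line 1: ['sweet', 'frog'] (min_width=10, slack=4)
Line 2: ['early', 'table'] (min_width=11, slack=3)
Line 3: ['rainbow', 'from'] (min_width=12, slack=2)
Line 4: ['good', 'they'] (min_width=9, slack=5)
Line 5: ['heart', 'bed', 'page'] (min_width=14, slack=0)
Line 6: ['the', 'play', 'white'] (min_width=14, slack=0)

Answer: rainbow from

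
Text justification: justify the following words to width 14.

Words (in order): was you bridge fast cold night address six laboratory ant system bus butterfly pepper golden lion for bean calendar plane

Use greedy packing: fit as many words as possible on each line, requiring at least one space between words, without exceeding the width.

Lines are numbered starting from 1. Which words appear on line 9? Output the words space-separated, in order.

Answer: calendar plane

Derivation:
Line 1: ['was', 'you', 'bridge'] (min_width=14, slack=0)
Line 2: ['fast', 'cold'] (min_width=9, slack=5)
Line 3: ['night', 'address'] (min_width=13, slack=1)
Line 4: ['six', 'laboratory'] (min_width=14, slack=0)
Line 5: ['ant', 'system', 'bus'] (min_width=14, slack=0)
Line 6: ['butterfly'] (min_width=9, slack=5)
Line 7: ['pepper', 'golden'] (min_width=13, slack=1)
Line 8: ['lion', 'for', 'bean'] (min_width=13, slack=1)
Line 9: ['calendar', 'plane'] (min_width=14, slack=0)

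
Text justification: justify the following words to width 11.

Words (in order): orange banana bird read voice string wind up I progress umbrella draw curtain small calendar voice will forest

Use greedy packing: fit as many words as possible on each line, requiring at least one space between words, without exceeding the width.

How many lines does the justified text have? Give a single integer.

Line 1: ['orange'] (min_width=6, slack=5)
Line 2: ['banana', 'bird'] (min_width=11, slack=0)
Line 3: ['read', 'voice'] (min_width=10, slack=1)
Line 4: ['string', 'wind'] (min_width=11, slack=0)
Line 5: ['up', 'I'] (min_width=4, slack=7)
Line 6: ['progress'] (min_width=8, slack=3)
Line 7: ['umbrella'] (min_width=8, slack=3)
Line 8: ['draw'] (min_width=4, slack=7)
Line 9: ['curtain'] (min_width=7, slack=4)
Line 10: ['small'] (min_width=5, slack=6)
Line 11: ['calendar'] (min_width=8, slack=3)
Line 12: ['voice', 'will'] (min_width=10, slack=1)
Line 13: ['forest'] (min_width=6, slack=5)
Total lines: 13

Answer: 13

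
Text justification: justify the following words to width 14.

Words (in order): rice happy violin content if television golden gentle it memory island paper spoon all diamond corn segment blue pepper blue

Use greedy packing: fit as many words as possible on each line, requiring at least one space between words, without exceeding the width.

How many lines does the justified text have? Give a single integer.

Answer: 10

Derivation:
Line 1: ['rice', 'happy'] (min_width=10, slack=4)
Line 2: ['violin', 'content'] (min_width=14, slack=0)
Line 3: ['if', 'television'] (min_width=13, slack=1)
Line 4: ['golden', 'gentle'] (min_width=13, slack=1)
Line 5: ['it', 'memory'] (min_width=9, slack=5)
Line 6: ['island', 'paper'] (min_width=12, slack=2)
Line 7: ['spoon', 'all'] (min_width=9, slack=5)
Line 8: ['diamond', 'corn'] (min_width=12, slack=2)
Line 9: ['segment', 'blue'] (min_width=12, slack=2)
Line 10: ['pepper', 'blue'] (min_width=11, slack=3)
Total lines: 10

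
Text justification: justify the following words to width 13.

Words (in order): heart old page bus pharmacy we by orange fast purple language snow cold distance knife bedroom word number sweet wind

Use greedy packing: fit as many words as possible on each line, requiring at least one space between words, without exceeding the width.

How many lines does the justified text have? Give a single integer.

Answer: 10

Derivation:
Line 1: ['heart', 'old'] (min_width=9, slack=4)
Line 2: ['page', 'bus'] (min_width=8, slack=5)
Line 3: ['pharmacy', 'we'] (min_width=11, slack=2)
Line 4: ['by', 'orange'] (min_width=9, slack=4)
Line 5: ['fast', 'purple'] (min_width=11, slack=2)
Line 6: ['language', 'snow'] (min_width=13, slack=0)
Line 7: ['cold', 'distance'] (min_width=13, slack=0)
Line 8: ['knife', 'bedroom'] (min_width=13, slack=0)
Line 9: ['word', 'number'] (min_width=11, slack=2)
Line 10: ['sweet', 'wind'] (min_width=10, slack=3)
Total lines: 10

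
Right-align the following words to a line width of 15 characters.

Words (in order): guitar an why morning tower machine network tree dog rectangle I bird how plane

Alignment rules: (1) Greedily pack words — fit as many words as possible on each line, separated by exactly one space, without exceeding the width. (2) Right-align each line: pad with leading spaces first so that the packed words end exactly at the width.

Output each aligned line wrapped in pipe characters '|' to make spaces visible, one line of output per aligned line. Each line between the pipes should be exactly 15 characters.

Line 1: ['guitar', 'an', 'why'] (min_width=13, slack=2)
Line 2: ['morning', 'tower'] (min_width=13, slack=2)
Line 3: ['machine', 'network'] (min_width=15, slack=0)
Line 4: ['tree', 'dog'] (min_width=8, slack=7)
Line 5: ['rectangle', 'I'] (min_width=11, slack=4)
Line 6: ['bird', 'how', 'plane'] (min_width=14, slack=1)

Answer: |  guitar an why|
|  morning tower|
|machine network|
|       tree dog|
|    rectangle I|
| bird how plane|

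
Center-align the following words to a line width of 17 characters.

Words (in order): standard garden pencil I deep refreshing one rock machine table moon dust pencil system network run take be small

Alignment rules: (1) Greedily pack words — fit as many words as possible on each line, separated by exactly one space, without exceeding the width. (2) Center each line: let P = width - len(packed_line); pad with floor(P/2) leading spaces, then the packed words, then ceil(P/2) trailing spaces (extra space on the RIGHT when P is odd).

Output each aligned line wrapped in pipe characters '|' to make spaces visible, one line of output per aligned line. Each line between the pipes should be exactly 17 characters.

Line 1: ['standard', 'garden'] (min_width=15, slack=2)
Line 2: ['pencil', 'I', 'deep'] (min_width=13, slack=4)
Line 3: ['refreshing', 'one'] (min_width=14, slack=3)
Line 4: ['rock', 'machine'] (min_width=12, slack=5)
Line 5: ['table', 'moon', 'dust'] (min_width=15, slack=2)
Line 6: ['pencil', 'system'] (min_width=13, slack=4)
Line 7: ['network', 'run', 'take'] (min_width=16, slack=1)
Line 8: ['be', 'small'] (min_width=8, slack=9)

Answer: | standard garden |
|  pencil I deep  |
| refreshing one  |
|  rock machine   |
| table moon dust |
|  pencil system  |
|network run take |
|    be small     |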